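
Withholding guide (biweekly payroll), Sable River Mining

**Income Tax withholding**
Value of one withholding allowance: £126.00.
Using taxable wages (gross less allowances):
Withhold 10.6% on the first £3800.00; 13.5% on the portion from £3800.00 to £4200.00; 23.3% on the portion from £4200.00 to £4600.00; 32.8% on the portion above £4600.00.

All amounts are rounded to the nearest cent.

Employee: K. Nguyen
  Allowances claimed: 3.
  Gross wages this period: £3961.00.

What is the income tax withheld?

Income Tax: taxable = £3961.00 − 3×£126.00 = £3583.00
  10.6% × £3583.00 = £379.80

£379.80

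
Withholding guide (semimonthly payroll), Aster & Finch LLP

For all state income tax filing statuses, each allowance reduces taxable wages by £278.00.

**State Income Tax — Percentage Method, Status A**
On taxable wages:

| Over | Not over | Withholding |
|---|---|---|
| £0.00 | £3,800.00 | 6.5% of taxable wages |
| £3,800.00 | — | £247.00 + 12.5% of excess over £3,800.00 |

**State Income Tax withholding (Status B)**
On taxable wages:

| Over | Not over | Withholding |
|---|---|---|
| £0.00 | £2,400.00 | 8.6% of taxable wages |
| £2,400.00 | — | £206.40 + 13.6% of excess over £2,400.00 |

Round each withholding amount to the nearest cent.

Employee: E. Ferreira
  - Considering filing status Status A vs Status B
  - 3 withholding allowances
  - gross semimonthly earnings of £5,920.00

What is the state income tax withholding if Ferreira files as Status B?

State Income Tax (Status B): taxable = £5,920.00 − 3×£278.00 = £5,086.00
  £206.40 + 13.6% × (£5,086.00 − £2,400.00) = £206.40 + 13.6% × £2,686.00 = £571.70

£571.70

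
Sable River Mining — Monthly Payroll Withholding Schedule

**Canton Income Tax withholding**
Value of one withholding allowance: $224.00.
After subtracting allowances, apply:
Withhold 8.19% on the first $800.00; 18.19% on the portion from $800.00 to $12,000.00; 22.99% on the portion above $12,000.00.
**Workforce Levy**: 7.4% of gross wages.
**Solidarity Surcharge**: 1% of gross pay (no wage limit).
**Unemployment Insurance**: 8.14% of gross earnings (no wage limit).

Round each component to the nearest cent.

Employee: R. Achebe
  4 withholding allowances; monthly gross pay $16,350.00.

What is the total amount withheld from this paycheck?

Canton Income Tax: taxable = $16,350.00 − 4×$224.00 = $15,454.00
  $2,102.80 + 22.99% × ($15,454.00 − $12,000.00) = $2,102.80 + 22.99% × $3,454.00 = $2,896.87
Workforce Levy: 7.4% × $16,350.00 = $1,209.90
Solidarity Surcharge: 1% × $16,350.00 = $163.50
Unemployment Insurance: 8.14% × $16,350.00 = $1,330.89
Total: $2,896.87 + $1,209.90 + $163.50 + $1,330.89 = $5,601.16

$5,601.16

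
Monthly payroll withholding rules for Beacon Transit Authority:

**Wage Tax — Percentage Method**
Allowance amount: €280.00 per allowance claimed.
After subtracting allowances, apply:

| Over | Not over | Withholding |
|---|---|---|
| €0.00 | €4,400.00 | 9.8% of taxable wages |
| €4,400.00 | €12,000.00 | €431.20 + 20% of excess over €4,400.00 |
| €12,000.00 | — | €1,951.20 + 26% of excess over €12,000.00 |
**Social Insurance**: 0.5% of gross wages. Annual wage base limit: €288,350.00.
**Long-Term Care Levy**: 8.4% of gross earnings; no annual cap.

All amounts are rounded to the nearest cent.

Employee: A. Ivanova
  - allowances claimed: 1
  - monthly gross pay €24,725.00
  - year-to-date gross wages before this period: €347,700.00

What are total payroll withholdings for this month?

€7,263.80

Wage Tax: taxable = €24,725.00 − 1×€280.00 = €24,445.00
  €1,951.20 + 26% × (€24,445.00 − €12,000.00) = €1,951.20 + 26% × €12,445.00 = €5,186.90
Social Insurance: YTD €347,700.00 ≥ cap €288,350.00 → €0.00
Long-Term Care Levy: 8.4% × €24,725.00 = €2,076.90
Total: €5,186.90 + €0.00 + €2,076.90 = €7,263.80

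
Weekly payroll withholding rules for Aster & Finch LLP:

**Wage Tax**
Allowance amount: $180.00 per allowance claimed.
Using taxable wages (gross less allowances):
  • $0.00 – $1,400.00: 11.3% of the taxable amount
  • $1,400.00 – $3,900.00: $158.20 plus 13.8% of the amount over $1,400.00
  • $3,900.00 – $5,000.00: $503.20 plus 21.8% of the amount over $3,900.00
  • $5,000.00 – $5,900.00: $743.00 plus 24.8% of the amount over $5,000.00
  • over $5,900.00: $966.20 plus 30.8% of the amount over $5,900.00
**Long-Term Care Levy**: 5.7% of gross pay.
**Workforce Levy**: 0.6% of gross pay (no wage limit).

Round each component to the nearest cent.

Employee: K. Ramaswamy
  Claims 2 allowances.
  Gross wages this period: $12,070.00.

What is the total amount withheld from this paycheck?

$3,516.09

Wage Tax: taxable = $12,070.00 − 2×$180.00 = $11,710.00
  $966.20 + 30.8% × ($11,710.00 − $5,900.00) = $966.20 + 30.8% × $5,810.00 = $2,755.68
Long-Term Care Levy: 5.7% × $12,070.00 = $687.99
Workforce Levy: 0.6% × $12,070.00 = $72.42
Total: $2,755.68 + $687.99 + $72.42 = $3,516.09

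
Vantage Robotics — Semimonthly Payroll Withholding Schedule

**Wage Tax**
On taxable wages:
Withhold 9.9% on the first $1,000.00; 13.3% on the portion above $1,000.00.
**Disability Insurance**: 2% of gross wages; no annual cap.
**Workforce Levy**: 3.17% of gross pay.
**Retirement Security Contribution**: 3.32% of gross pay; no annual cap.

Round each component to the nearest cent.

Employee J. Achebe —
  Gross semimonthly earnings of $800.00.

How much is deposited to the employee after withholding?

Wage Tax: taxable = $800.00
  9.9% × $800.00 = $79.20
Disability Insurance: 2% × $800.00 = $16.00
Workforce Levy: 3.17% × $800.00 = $25.36
Retirement Security Contribution: 3.32% × $800.00 = $26.56
Total withheld: $79.20 + $16.00 + $25.36 + $26.56 = $147.12
Net pay: $800.00 − $147.12 = $652.88

$652.88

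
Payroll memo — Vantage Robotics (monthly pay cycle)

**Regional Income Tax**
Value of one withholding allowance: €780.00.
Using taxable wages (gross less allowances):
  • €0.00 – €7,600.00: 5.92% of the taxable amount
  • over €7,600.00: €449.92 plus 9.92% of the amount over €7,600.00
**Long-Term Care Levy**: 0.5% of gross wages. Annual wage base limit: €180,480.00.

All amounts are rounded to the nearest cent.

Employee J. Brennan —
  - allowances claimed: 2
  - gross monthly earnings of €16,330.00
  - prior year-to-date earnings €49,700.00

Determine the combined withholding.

Regional Income Tax: taxable = €16,330.00 − 2×€780.00 = €14,770.00
  €449.92 + 9.92% × (€14,770.00 − €7,600.00) = €449.92 + 9.92% × €7,170.00 = €1,161.18
Long-Term Care Levy: 0.5% × €16,330.00 = €81.65
Total: €1,161.18 + €81.65 = €1,242.83

€1,242.83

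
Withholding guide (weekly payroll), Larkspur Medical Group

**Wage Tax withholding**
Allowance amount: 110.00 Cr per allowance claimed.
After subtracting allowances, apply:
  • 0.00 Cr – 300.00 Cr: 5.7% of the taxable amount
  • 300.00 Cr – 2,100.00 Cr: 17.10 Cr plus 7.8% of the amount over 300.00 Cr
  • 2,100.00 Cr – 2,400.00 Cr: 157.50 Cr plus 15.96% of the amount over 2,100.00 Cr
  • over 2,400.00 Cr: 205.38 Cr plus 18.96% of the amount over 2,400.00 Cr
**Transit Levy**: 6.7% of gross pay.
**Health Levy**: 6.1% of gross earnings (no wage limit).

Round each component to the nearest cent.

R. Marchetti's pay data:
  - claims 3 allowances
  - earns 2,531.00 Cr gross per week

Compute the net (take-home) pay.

2,033.41 Cr

Wage Tax: taxable = 2,531.00 Cr − 3×110.00 Cr = 2,201.00 Cr
  157.50 Cr + 15.96% × (2,201.00 Cr − 2,100.00 Cr) = 157.50 Cr + 15.96% × 101.00 Cr = 173.62 Cr
Transit Levy: 6.7% × 2,531.00 Cr = 169.58 Cr
Health Levy: 6.1% × 2,531.00 Cr = 154.39 Cr
Total withheld: 173.62 Cr + 169.58 Cr + 154.39 Cr = 497.59 Cr
Net pay: 2,531.00 Cr − 497.59 Cr = 2,033.41 Cr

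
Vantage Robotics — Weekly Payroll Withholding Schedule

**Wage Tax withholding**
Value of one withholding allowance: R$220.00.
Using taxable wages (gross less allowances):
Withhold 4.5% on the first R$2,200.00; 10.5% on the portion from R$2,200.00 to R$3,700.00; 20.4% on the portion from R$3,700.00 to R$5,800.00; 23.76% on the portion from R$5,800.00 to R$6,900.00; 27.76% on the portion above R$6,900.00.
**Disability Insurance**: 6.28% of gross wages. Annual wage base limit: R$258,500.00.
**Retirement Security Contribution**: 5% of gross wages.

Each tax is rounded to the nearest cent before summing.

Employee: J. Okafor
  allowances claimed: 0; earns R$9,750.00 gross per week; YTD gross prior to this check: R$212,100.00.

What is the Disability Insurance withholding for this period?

Disability Insurance: 6.28% × R$9,750.00 = R$612.30

R$612.30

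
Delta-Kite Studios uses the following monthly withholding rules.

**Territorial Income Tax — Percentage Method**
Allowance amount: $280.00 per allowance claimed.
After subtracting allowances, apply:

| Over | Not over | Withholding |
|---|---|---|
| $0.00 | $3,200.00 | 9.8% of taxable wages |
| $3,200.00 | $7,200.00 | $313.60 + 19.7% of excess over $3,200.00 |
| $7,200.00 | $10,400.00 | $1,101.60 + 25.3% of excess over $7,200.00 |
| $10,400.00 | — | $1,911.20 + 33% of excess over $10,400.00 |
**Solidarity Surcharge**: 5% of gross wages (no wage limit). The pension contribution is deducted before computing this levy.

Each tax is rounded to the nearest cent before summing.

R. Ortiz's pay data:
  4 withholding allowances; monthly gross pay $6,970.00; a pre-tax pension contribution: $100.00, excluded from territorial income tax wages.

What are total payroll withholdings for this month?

Territorial Income Tax: taxable = $6,970.00 − $100.00 − 4×$280.00 = $5,750.00
  $313.60 + 19.7% × ($5,750.00 − $3,200.00) = $313.60 + 19.7% × $2,550.00 = $815.95
Solidarity Surcharge: 5% × $6,870.00 = $343.50
Total: $815.95 + $343.50 = $1,159.45

$1,159.45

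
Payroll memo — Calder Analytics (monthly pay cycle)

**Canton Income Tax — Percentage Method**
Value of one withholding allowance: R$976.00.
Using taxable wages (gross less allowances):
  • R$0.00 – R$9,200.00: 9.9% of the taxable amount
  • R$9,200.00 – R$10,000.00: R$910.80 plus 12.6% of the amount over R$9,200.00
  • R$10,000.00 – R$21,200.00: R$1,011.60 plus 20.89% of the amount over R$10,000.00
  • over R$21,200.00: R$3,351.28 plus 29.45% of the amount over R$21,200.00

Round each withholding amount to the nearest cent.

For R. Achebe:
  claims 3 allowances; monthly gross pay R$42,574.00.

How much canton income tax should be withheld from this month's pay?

R$8,783.63

Canton Income Tax: taxable = R$42,574.00 − 3×R$976.00 = R$39,646.00
  R$3,351.28 + 29.45% × (R$39,646.00 − R$21,200.00) = R$3,351.28 + 29.45% × R$18,446.00 = R$8,783.63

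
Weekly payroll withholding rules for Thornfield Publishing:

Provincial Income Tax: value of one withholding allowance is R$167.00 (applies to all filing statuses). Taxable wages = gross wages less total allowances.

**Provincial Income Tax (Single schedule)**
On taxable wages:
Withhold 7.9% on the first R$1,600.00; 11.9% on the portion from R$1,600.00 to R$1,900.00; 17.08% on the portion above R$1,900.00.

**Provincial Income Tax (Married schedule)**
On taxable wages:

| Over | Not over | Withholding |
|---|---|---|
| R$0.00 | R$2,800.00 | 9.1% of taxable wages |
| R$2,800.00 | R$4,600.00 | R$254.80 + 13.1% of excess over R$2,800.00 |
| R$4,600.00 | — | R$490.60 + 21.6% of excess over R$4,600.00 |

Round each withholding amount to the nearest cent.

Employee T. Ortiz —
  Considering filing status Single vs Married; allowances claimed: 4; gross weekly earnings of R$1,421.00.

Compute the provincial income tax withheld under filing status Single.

R$59.49

Provincial Income Tax (Single): taxable = R$1,421.00 − 4×R$167.00 = R$753.00
  7.9% × R$753.00 = R$59.49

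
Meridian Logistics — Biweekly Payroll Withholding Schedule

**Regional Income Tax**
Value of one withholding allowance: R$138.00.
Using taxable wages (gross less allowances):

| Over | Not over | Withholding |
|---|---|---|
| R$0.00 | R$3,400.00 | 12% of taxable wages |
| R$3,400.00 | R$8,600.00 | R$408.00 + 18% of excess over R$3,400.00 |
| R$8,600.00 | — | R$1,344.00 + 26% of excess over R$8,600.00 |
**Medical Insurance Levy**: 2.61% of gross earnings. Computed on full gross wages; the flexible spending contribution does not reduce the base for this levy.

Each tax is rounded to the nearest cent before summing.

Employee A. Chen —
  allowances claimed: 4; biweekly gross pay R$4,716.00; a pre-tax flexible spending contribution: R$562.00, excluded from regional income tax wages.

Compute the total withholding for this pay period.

Regional Income Tax: taxable = R$4,716.00 − R$562.00 − 4×R$138.00 = R$3,602.00
  R$408.00 + 18% × (R$3,602.00 − R$3,400.00) = R$408.00 + 18% × R$202.00 = R$444.36
Medical Insurance Levy: 2.61% × R$4,716.00 = R$123.09
Total: R$444.36 + R$123.09 = R$567.45

R$567.45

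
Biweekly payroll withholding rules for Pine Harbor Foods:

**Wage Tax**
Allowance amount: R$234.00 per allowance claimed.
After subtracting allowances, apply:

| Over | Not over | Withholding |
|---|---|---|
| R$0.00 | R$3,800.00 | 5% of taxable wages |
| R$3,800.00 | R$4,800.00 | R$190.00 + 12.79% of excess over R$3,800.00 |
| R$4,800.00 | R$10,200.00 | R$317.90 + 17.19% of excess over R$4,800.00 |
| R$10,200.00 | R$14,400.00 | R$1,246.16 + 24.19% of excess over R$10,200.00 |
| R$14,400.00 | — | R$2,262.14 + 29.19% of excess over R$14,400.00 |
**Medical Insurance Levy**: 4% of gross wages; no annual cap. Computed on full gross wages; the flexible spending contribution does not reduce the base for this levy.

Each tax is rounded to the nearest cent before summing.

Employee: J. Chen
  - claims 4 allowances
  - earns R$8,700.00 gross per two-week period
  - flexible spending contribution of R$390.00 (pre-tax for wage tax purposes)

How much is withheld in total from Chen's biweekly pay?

R$1,108.37

Wage Tax: taxable = R$8,700.00 − R$390.00 − 4×R$234.00 = R$7,374.00
  R$317.90 + 17.19% × (R$7,374.00 − R$4,800.00) = R$317.90 + 17.19% × R$2,574.00 = R$760.37
Medical Insurance Levy: 4% × R$8,700.00 = R$348.00
Total: R$760.37 + R$348.00 = R$1,108.37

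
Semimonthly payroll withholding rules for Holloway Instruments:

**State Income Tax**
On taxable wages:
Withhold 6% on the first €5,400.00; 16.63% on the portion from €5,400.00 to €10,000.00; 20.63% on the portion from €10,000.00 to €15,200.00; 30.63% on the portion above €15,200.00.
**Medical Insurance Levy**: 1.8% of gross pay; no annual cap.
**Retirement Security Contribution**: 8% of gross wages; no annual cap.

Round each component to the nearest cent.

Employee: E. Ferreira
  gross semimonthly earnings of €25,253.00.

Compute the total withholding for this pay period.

€7,715.76

State Income Tax: taxable = €25,253.00
  €2,161.74 + 30.63% × (€25,253.00 − €15,200.00) = €2,161.74 + 30.63% × €10,053.00 = €5,240.97
Medical Insurance Levy: 1.8% × €25,253.00 = €454.55
Retirement Security Contribution: 8% × €25,253.00 = €2,020.24
Total: €5,240.97 + €454.55 + €2,020.24 = €7,715.76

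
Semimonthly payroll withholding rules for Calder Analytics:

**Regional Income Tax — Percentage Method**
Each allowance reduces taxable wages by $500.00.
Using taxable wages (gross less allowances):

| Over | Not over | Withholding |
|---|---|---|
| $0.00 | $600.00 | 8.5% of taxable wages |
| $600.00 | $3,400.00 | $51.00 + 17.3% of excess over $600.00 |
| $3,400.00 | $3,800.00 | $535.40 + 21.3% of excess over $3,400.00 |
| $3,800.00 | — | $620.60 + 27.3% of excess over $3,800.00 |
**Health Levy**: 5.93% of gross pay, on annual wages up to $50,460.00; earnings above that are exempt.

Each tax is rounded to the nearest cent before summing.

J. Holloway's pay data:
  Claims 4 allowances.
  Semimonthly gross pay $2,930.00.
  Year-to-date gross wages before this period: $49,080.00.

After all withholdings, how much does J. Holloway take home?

Regional Income Tax: taxable = $2,930.00 − 4×$500.00 = $930.00
  $51.00 + 17.3% × ($930.00 − $600.00) = $51.00 + 17.3% × $330.00 = $108.09
Health Levy: cap $50,460.00 − YTD $49,080.00 = $1,380.00 subject; 5.93% × $1,380.00 = $81.83
Total withheld: $108.09 + $81.83 = $189.92
Net pay: $2,930.00 − $189.92 = $2,740.08

$2,740.08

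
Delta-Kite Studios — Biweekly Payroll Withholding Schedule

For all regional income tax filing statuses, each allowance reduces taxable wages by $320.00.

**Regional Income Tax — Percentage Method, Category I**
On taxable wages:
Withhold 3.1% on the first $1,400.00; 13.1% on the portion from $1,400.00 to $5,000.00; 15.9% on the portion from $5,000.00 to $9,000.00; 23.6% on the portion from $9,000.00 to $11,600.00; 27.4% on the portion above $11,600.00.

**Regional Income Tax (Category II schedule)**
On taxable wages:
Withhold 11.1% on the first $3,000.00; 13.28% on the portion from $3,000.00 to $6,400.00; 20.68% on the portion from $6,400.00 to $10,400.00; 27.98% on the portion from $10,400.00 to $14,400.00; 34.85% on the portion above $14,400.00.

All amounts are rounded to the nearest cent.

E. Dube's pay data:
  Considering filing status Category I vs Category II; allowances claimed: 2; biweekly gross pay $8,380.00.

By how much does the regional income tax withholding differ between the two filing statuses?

Regional Income Tax (Category I): taxable = $8,380.00 − 2×$320.00 = $7,740.00
  $515.00 + 15.9% × ($7,740.00 − $5,000.00) = $515.00 + 15.9% × $2,740.00 = $950.66
Regional Income Tax (Category II): taxable = $8,380.00 − 2×$320.00 = $7,740.00
  $784.52 + 20.68% × ($7,740.00 − $6,400.00) = $784.52 + 20.68% × $1,340.00 = $1,061.63
Difference: |$950.66 − $1,061.63| = $110.97 (higher under Category II)

$110.97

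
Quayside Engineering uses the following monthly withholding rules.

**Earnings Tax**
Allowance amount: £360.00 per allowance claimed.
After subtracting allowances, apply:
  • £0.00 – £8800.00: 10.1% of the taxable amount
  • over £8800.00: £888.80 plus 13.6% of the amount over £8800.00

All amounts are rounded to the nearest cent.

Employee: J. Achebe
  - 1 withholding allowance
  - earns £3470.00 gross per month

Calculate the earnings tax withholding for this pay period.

Earnings Tax: taxable = £3470.00 − 1×£360.00 = £3110.00
  10.1% × £3110.00 = £314.11

£314.11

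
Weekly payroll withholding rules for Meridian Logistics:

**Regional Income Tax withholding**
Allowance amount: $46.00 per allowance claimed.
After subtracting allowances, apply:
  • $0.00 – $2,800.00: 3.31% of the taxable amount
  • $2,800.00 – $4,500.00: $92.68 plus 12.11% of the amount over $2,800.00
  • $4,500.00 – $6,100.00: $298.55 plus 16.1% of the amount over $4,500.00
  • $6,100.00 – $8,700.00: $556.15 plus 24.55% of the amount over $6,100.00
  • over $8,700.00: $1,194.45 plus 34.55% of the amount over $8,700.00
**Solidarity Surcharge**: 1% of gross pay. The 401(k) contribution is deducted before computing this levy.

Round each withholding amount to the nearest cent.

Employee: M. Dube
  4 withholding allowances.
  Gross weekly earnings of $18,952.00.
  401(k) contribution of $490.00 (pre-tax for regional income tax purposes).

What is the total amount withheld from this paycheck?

$4,688.27

Regional Income Tax: taxable = $18,952.00 − $490.00 − 4×$46.00 = $18,278.00
  $1,194.45 + 34.55% × ($18,278.00 − $8,700.00) = $1,194.45 + 34.55% × $9,578.00 = $4,503.65
Solidarity Surcharge: 1% × $18,462.00 = $184.62
Total: $4,503.65 + $184.62 = $4,688.27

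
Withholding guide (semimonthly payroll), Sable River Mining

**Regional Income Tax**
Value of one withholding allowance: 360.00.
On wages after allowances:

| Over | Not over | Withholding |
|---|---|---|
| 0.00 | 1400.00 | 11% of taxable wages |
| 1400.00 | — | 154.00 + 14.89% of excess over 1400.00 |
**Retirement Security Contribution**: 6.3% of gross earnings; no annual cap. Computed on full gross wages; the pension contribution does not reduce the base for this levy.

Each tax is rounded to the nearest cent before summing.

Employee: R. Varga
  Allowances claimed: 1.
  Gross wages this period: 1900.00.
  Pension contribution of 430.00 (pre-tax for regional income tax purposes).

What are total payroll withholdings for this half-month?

Regional Income Tax: taxable = 1900.00 − 430.00 − 1×360.00 = 1110.00
  11% × 1110.00 = 122.10
Retirement Security Contribution: 6.3% × 1900.00 = 119.70
Total: 122.10 + 119.70 = 241.80

241.80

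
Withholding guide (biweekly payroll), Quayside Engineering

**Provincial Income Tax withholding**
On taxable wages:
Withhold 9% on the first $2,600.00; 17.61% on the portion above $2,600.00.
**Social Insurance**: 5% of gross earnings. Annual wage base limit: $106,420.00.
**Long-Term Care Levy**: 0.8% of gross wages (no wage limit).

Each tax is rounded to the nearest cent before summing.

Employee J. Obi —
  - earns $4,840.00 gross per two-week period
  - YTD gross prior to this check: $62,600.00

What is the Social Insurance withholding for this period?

Social Insurance: 5% × $4,840.00 = $242.00

$242.00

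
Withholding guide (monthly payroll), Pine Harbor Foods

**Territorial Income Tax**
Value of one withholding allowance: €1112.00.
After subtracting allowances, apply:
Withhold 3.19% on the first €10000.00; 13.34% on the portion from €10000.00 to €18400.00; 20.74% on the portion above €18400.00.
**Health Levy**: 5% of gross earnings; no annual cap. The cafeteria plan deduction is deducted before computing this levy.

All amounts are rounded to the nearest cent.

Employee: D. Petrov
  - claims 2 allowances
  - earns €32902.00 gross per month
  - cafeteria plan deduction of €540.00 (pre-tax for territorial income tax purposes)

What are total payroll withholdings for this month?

€5492.12

Territorial Income Tax: taxable = €32902.00 − €540.00 − 2×€1112.00 = €30138.00
  €1439.56 + 20.74% × (€30138.00 − €18400.00) = €1439.56 + 20.74% × €11738.00 = €3874.02
Health Levy: 5% × €32362.00 = €1618.10
Total: €3874.02 + €1618.10 = €5492.12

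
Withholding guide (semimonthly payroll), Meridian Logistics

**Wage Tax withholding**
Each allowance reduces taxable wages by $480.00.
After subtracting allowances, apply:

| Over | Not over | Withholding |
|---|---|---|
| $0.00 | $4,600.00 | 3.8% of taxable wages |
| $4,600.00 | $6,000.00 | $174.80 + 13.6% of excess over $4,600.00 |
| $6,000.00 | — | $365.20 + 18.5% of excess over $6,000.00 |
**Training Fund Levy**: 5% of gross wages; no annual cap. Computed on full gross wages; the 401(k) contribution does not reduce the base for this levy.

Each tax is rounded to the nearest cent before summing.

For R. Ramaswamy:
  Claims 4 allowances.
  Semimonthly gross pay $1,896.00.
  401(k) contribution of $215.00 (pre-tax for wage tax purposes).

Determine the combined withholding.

$94.80

Wage Tax: taxable = $1,896.00 − $215.00 − 4×$480.00 = $-239.00
  Taxable ≤ 0 → $0.00
Training Fund Levy: 5% × $1,896.00 = $94.80
Total: $0.00 + $94.80 = $94.80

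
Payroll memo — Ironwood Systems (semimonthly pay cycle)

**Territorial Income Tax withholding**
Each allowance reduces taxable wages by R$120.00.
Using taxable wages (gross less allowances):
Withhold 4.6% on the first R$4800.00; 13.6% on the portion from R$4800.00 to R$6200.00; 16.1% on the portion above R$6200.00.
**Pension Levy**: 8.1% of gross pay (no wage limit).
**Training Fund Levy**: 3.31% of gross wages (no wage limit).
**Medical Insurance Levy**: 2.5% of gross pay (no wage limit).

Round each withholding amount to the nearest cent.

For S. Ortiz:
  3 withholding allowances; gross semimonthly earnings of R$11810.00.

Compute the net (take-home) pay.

R$8910.78

Territorial Income Tax: taxable = R$11810.00 − 3×R$120.00 = R$11450.00
  R$411.20 + 16.1% × (R$11450.00 − R$6200.00) = R$411.20 + 16.1% × R$5250.00 = R$1256.45
Pension Levy: 8.1% × R$11810.00 = R$956.61
Training Fund Levy: 3.31% × R$11810.00 = R$390.91
Medical Insurance Levy: 2.5% × R$11810.00 = R$295.25
Total withheld: R$1256.45 + R$956.61 + R$390.91 + R$295.25 = R$2899.22
Net pay: R$11810.00 − R$2899.22 = R$8910.78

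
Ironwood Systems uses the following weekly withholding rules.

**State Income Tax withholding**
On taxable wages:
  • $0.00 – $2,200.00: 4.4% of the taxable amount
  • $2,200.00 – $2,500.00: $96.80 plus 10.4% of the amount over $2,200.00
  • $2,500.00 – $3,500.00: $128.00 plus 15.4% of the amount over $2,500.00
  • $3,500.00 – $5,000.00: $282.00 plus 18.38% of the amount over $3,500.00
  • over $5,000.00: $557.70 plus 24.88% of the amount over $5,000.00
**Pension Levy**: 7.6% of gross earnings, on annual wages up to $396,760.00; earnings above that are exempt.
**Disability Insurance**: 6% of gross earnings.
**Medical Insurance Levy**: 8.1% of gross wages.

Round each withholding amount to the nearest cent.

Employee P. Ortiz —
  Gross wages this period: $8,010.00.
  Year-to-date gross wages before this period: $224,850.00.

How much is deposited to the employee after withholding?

$4,965.24

State Income Tax: taxable = $8,010.00
  $557.70 + 24.88% × ($8,010.00 − $5,000.00) = $557.70 + 24.88% × $3,010.00 = $1,306.59
Pension Levy: 7.6% × $8,010.00 = $608.76
Disability Insurance: 6% × $8,010.00 = $480.60
Medical Insurance Levy: 8.1% × $8,010.00 = $648.81
Total withheld: $1,306.59 + $608.76 + $480.60 + $648.81 = $3,044.76
Net pay: $8,010.00 − $3,044.76 = $4,965.24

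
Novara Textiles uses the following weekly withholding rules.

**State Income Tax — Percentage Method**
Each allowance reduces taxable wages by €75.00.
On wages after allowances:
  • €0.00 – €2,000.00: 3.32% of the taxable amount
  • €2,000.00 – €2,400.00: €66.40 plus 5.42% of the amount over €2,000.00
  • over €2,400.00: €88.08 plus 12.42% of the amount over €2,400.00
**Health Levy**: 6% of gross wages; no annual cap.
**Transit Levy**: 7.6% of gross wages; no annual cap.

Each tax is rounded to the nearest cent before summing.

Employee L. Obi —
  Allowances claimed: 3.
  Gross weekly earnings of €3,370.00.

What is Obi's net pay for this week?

€2,731.07

State Income Tax: taxable = €3,370.00 − 3×€75.00 = €3,145.00
  €88.08 + 12.42% × (€3,145.00 − €2,400.00) = €88.08 + 12.42% × €745.00 = €180.61
Health Levy: 6% × €3,370.00 = €202.20
Transit Levy: 7.6% × €3,370.00 = €256.12
Total withheld: €180.61 + €202.20 + €256.12 = €638.93
Net pay: €3,370.00 − €638.93 = €2,731.07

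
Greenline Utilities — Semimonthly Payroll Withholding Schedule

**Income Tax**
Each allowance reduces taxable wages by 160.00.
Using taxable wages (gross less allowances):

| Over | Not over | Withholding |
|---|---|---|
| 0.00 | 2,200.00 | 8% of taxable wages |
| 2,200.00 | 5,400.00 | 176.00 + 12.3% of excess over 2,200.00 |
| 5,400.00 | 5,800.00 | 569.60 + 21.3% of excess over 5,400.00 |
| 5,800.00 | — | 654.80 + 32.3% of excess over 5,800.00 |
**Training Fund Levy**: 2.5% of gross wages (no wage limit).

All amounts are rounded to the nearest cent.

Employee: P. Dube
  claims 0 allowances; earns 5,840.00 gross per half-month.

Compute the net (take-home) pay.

Income Tax: taxable = 5,840.00
  654.80 + 32.3% × (5,840.00 − 5,800.00) = 654.80 + 32.3% × 40.00 = 667.72
Training Fund Levy: 2.5% × 5,840.00 = 146.00
Total withheld: 667.72 + 146.00 = 813.72
Net pay: 5,840.00 − 813.72 = 5,026.28

5,026.28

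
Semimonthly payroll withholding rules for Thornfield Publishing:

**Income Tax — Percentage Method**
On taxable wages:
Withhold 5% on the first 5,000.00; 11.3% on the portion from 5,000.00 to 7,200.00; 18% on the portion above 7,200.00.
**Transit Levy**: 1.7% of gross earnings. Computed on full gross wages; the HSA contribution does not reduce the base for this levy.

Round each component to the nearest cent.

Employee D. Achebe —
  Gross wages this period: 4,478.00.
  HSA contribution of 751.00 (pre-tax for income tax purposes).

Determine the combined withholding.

Income Tax: taxable = 4,478.00 − 751.00 = 3,727.00
  5% × 3,727.00 = 186.35
Transit Levy: 1.7% × 4,478.00 = 76.13
Total: 186.35 + 76.13 = 262.48

262.48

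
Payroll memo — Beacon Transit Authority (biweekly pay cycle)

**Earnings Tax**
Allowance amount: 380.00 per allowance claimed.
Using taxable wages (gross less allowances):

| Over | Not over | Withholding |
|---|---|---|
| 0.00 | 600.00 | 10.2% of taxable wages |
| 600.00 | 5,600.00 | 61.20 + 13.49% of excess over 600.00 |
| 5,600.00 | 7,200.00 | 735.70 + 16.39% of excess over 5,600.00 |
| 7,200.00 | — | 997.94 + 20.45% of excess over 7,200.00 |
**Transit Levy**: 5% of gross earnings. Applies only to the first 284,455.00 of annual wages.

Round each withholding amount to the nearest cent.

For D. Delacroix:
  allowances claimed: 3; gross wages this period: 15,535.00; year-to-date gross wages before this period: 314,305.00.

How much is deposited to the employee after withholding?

Earnings Tax: taxable = 15,535.00 − 3×380.00 = 14,395.00
  997.94 + 20.45% × (14,395.00 − 7,200.00) = 997.94 + 20.45% × 7,195.00 = 2,469.32
Transit Levy: YTD 314,305.00 ≥ cap 284,455.00 → 0.00
Total withheld: 2,469.32 + 0.00 = 2,469.32
Net pay: 15,535.00 − 2,469.32 = 13,065.68

13,065.68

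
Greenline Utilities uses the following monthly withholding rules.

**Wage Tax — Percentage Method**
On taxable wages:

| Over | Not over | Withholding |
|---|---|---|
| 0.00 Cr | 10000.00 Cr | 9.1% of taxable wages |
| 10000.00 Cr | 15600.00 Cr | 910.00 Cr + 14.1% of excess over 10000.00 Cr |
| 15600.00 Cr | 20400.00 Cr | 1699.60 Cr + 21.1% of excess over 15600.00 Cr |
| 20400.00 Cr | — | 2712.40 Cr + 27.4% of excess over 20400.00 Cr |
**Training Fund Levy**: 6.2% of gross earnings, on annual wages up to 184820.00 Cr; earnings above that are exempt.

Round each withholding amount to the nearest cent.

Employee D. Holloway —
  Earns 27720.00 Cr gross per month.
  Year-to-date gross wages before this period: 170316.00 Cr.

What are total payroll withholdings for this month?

5617.33 Cr

Wage Tax: taxable = 27720.00 Cr
  2712.40 Cr + 27.4% × (27720.00 Cr − 20400.00 Cr) = 2712.40 Cr + 27.4% × 7320.00 Cr = 4718.08 Cr
Training Fund Levy: cap 184820.00 Cr − YTD 170316.00 Cr = 14504.00 Cr subject; 6.2% × 14504.00 Cr = 899.25 Cr
Total: 4718.08 Cr + 899.25 Cr = 5617.33 Cr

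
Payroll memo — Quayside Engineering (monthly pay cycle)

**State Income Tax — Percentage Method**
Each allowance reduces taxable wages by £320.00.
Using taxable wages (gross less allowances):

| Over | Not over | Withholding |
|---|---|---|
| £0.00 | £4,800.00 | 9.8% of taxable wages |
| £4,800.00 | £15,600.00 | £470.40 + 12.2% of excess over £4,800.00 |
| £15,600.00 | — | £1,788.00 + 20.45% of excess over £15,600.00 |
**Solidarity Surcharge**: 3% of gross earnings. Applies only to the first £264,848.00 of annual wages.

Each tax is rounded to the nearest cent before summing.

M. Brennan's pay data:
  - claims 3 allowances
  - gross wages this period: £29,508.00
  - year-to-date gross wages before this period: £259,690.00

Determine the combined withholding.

State Income Tax: taxable = £29,508.00 − 3×£320.00 = £28,548.00
  £1,788.00 + 20.45% × (£28,548.00 − £15,600.00) = £1,788.00 + 20.45% × £12,948.00 = £4,435.87
Solidarity Surcharge: cap £264,848.00 − YTD £259,690.00 = £5,158.00 subject; 3% × £5,158.00 = £154.74
Total: £4,435.87 + £154.74 = £4,590.61

£4,590.61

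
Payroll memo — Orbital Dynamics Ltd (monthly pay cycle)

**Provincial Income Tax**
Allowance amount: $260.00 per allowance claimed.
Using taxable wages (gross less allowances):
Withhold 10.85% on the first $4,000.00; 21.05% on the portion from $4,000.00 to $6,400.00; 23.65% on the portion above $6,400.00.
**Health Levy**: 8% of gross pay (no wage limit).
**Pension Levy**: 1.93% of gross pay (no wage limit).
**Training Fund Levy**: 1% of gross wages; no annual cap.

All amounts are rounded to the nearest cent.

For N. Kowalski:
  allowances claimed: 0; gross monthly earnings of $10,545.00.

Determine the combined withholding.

$3,072.06

Provincial Income Tax: taxable = $10,545.00
  $939.20 + 23.65% × ($10,545.00 − $6,400.00) = $939.20 + 23.65% × $4,145.00 = $1,919.49
Health Levy: 8% × $10,545.00 = $843.60
Pension Levy: 1.93% × $10,545.00 = $203.52
Training Fund Levy: 1% × $10,545.00 = $105.45
Total: $1,919.49 + $843.60 + $203.52 + $105.45 = $3,072.06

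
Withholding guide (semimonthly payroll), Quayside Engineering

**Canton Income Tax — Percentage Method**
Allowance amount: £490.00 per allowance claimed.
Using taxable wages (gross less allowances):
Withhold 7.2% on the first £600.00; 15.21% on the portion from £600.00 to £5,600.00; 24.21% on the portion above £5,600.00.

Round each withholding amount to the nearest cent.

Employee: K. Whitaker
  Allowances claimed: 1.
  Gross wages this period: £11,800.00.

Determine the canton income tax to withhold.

£2,186.09

Canton Income Tax: taxable = £11,800.00 − 1×£490.00 = £11,310.00
  £803.70 + 24.21% × (£11,310.00 − £5,600.00) = £803.70 + 24.21% × £5,710.00 = £2,186.09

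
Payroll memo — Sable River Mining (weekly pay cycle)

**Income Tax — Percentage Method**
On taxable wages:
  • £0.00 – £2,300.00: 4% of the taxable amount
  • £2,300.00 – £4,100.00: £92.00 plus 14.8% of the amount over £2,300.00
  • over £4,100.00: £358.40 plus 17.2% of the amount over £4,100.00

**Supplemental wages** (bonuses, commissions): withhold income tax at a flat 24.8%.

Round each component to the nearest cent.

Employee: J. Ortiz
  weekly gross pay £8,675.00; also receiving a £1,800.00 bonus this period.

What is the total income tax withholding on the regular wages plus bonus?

Income Tax: taxable = £8,675.00
  £358.40 + 17.2% × (£8,675.00 − £4,100.00) = £358.40 + 17.2% × £4,575.00 = £1,145.30
Supplemental (24.8% flat on bonus): 24.8% × £1,800.00 = £446.40
Total income tax: £1,145.30 + £446.40 = £1,591.70

£1,591.70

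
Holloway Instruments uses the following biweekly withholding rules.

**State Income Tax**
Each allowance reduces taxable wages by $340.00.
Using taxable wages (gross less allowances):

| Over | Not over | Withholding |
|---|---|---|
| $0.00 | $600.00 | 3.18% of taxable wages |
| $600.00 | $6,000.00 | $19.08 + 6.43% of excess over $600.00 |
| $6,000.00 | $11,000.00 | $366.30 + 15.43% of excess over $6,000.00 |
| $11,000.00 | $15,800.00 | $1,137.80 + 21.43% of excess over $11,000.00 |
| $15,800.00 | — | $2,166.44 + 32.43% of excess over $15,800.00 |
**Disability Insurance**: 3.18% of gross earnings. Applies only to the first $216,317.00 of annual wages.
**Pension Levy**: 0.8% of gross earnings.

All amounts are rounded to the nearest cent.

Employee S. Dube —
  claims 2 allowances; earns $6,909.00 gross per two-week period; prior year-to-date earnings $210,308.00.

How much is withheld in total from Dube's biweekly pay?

State Income Tax: taxable = $6,909.00 − 2×$340.00 = $6,229.00
  $366.30 + 15.43% × ($6,229.00 − $6,000.00) = $366.30 + 15.43% × $229.00 = $401.63
Disability Insurance: cap $216,317.00 − YTD $210,308.00 = $6,009.00 subject; 3.18% × $6,009.00 = $191.09
Pension Levy: 0.8% × $6,909.00 = $55.27
Total: $401.63 + $191.09 + $55.27 = $647.99

$647.99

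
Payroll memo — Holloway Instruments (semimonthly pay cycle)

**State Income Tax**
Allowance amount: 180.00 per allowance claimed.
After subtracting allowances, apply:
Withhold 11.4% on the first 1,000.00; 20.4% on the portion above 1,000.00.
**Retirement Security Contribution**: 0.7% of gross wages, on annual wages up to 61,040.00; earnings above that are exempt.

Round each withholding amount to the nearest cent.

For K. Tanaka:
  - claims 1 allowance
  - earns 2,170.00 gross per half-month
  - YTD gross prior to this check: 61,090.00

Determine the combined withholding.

315.96

State Income Tax: taxable = 2,170.00 − 1×180.00 = 1,990.00
  114.00 + 20.4% × (1,990.00 − 1,000.00) = 114.00 + 20.4% × 990.00 = 315.96
Retirement Security Contribution: YTD 61,090.00 ≥ cap 61,040.00 → 0.00
Total: 315.96 + 0.00 = 315.96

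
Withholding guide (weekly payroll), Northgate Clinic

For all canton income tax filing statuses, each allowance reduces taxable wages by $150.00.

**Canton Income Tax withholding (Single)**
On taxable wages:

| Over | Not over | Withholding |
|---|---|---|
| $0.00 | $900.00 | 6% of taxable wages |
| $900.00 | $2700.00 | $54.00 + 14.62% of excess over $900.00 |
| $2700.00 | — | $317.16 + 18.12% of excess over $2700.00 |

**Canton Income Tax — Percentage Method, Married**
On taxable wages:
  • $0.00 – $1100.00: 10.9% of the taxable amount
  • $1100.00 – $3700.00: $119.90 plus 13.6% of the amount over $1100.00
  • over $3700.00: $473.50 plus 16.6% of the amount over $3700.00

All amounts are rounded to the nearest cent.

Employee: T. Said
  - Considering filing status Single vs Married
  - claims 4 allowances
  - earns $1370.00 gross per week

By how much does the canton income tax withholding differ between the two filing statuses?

Canton Income Tax (Single): taxable = $1370.00 − 4×$150.00 = $770.00
  6% × $770.00 = $46.20
Canton Income Tax (Married): taxable = $1370.00 − 4×$150.00 = $770.00
  10.9% × $770.00 = $83.93
Difference: |$46.20 − $83.93| = $37.73 (higher under Married)

$37.73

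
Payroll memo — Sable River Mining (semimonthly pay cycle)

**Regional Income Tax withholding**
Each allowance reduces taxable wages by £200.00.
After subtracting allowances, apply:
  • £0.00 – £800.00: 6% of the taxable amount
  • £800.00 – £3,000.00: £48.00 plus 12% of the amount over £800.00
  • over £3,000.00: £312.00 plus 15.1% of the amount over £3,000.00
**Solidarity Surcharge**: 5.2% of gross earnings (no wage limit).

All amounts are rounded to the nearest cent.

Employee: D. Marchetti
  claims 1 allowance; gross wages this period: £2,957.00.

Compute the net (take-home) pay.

Regional Income Tax: taxable = £2,957.00 − 1×£200.00 = £2,757.00
  £48.00 + 12% × (£2,757.00 − £800.00) = £48.00 + 12% × £1,957.00 = £282.84
Solidarity Surcharge: 5.2% × £2,957.00 = £153.76
Total withheld: £282.84 + £153.76 = £436.60
Net pay: £2,957.00 − £436.60 = £2,520.40

£2,520.40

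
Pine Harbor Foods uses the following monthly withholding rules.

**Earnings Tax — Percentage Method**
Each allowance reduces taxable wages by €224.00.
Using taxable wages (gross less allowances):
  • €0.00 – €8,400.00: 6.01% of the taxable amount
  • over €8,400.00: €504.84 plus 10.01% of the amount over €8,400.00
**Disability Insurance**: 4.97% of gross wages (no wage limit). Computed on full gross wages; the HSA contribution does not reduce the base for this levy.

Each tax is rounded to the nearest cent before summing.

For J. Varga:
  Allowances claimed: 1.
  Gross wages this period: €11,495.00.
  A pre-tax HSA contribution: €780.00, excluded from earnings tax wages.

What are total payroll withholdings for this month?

€1,285.45

Earnings Tax: taxable = €11,495.00 − €780.00 − 1×€224.00 = €10,491.00
  €504.84 + 10.01% × (€10,491.00 − €8,400.00) = €504.84 + 10.01% × €2,091.00 = €714.15
Disability Insurance: 4.97% × €11,495.00 = €571.30
Total: €714.15 + €571.30 = €1,285.45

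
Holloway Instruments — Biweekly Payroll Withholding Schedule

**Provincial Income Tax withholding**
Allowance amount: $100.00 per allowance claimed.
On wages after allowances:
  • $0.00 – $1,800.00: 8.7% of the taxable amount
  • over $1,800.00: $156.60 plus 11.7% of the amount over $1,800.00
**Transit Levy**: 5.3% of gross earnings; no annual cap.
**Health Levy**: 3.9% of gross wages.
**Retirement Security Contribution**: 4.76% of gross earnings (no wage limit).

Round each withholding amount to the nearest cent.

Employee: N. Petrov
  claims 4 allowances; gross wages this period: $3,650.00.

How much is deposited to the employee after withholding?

Provincial Income Tax: taxable = $3,650.00 − 4×$100.00 = $3,250.00
  $156.60 + 11.7% × ($3,250.00 − $1,800.00) = $156.60 + 11.7% × $1,450.00 = $326.25
Transit Levy: 5.3% × $3,650.00 = $193.45
Health Levy: 3.9% × $3,650.00 = $142.35
Retirement Security Contribution: 4.76% × $3,650.00 = $173.74
Total withheld: $326.25 + $193.45 + $142.35 + $173.74 = $835.79
Net pay: $3,650.00 − $835.79 = $2,814.21

$2,814.21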